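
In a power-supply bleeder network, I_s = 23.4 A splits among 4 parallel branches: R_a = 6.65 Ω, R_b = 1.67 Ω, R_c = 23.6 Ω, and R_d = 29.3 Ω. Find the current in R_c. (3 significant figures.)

I ≈ 1.20 A

ΣG = 1/6.65 + 1/1.67 + 1/23.6 + 1/29.3 = 0.8257.
Current divider: I(R_c) = I_s · G_k/ΣG = 23.4 × (0.04237/0.8257) = 23.4 × 0.05132 = 1.201 A.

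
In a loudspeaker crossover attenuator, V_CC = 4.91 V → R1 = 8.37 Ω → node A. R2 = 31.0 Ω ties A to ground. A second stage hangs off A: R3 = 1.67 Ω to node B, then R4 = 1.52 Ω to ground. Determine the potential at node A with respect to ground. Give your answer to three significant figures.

V_A ≈ 1.26 V

Looking into the second stage from A: R3 + R4 = 3.190 Ω appears in parallel with R2.
Effective lower resistance at A: R2 ‖ 3.190 = 2.892 Ω.
So V_A = 4.91 × 0.2568 = 1.261 V.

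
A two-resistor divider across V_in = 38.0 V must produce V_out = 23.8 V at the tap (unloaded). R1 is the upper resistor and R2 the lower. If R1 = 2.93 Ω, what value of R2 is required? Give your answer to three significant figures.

R2 ≈ 4.91 Ω

The divider ratio is R2/(R1+R2) = 23.8/38.0 = 0.6263.
R2 = R1 · 0.6263/(1 − 0.6263) = 4.911 Ω.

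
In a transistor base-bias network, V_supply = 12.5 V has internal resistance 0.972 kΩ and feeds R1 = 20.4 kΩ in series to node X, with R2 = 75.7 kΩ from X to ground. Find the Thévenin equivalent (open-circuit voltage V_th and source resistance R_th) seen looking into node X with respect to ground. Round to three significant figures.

R1' = 0.972 + 20.4 = 21.37 kΩ (source resistance + R1).
With X open, the divider is unloaded: V_th = 12.5 × 75.7/97.07 = 9.748 V.
Looking into X with the source shorted: R_th = R1'·R2/(R1'+R2) = 21.37 × 75.7/97.07 = 16.67 kΩ.

V_th ≈ 9.75 V, R_th ≈ 16.7 kΩ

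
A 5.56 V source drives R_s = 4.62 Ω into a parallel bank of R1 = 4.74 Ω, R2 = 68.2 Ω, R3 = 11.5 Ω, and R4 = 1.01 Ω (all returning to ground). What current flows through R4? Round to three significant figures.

I ≈ 0.784 A

Combine the parallel branches: R_p = (1/4.74 + 1/68.2 + 1/11.5 + 1/1.01)⁻¹ = 0.7676 Ω.
V_A by voltage divider: V_A = 5.56 × 0.7676/(4.62 + 0.7676) = 0.7922 V.
I(R4) = V_A / R4 = 0.7922/1.01 = 0.7844 A.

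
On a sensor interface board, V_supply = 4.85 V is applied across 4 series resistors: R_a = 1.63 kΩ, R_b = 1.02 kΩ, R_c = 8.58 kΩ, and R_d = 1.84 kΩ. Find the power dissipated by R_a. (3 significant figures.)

P ≈ 0.224 mW

Series current I = V_supply/ΣR = 4.85/13.07 = 0.3711 mA.
V(R_a) = I·R = 0.6049 V; P = V·I = 0.6049 × 0.3711 = 0.2245 mW.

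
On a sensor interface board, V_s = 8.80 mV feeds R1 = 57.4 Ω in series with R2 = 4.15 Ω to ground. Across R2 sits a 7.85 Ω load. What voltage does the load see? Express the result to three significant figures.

R2 ‖ R_L = (4.15 × 7.85)/(4.15 + 7.85) = 2.715 Ω.
Then V_out = V_s · R2'/(R1 + R2') = 8.80 × 2.715/60.11 = 0.3974 mV.

V_out ≈ 0.397 mV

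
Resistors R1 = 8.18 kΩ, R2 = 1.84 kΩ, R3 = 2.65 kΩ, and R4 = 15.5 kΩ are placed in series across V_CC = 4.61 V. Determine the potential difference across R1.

V ≈ 1.34 V

Series total: ΣR = 8.18 + 1.84 + 2.65 + 15.5 = 28.17 kΩ.
V = V_CC · R/ΣR = 4.61 × 0.2904 = 1.339 V.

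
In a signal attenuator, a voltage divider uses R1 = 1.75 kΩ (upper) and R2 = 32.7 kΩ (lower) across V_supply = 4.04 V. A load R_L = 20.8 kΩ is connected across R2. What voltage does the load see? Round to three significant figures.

V_out ≈ 3.55 V

The load sits in parallel with R2, giving an effective lower resistance R2' = R2·R_L/(R2+R_L) = 12.71 kΩ.
Then V_out = V_supply · R2'/(R1 + R2') = 4.04 × 12.71/14.46 = 3.551 V.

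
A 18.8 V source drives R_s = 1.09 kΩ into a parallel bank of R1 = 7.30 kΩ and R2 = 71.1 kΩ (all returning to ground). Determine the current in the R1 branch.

I ≈ 2.21 mA

Equivalent of the parallel group: R_p = 6.620 kΩ.
V_A = 18.8 × 6.620/7.710 = 16.14 V.
Branch current I = V_A/R1 = 16.14/7.30 = 2.211 mA.
(Check via current divider: I_total = 2.438 mA; share G_k/ΣG = 0.9069 → same result.)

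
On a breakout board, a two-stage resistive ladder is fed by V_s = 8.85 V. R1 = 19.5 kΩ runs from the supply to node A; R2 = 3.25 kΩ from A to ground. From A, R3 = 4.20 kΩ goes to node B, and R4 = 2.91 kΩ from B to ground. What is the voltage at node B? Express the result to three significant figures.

V_B ≈ 0.372 V

Node A sees R2 in parallel with the series input of stage 2, R3 + R4 = 7.110 kΩ.
Effective lower resistance at A: R2 ‖ 7.110 = 2.230 kΩ.
So V_A = 8.85 × 0.1026 = 0.9084 V.
Stage 2 is unloaded, so V_B = V_A · R4/(R3+R4) = 0.9084 × 2.91/7.110 = 0.3718 V.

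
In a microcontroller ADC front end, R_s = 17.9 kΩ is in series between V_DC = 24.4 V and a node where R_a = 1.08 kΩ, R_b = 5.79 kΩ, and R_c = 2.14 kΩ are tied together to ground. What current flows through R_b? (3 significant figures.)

Combine the parallel branches: R_p = (1/1.08 + 1/5.79 + 1/2.14)⁻¹ = 0.6386 kΩ.
Node voltage V_A = V_DC · R_p/(R_s + R_p) = 24.4 × 0.03445 = 0.8405 V.
Branch current I = V_A/R_b = 0.8405/5.79 = 0.1452 mA.

I ≈ 0.145 mA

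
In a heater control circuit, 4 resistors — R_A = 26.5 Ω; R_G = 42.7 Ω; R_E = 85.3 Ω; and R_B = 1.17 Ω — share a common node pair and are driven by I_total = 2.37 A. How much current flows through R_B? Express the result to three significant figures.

I ≈ 2.18 A

Total conductance ΣG = 1/26.5 + 1/42.7 + 1/85.3 + 1/1.17 = 0.9276 (units of 1/Ω).
By the current-divider rule, I = I_total · G_k/ΣG = 2.37 × 0.9214 = 2.184 A.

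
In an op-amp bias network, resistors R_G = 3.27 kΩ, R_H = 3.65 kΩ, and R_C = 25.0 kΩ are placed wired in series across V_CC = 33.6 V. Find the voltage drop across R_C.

ΣR = 3.27 + 3.65 + 25.0 = 31.92 kΩ.
Voltage divider: V = V_CC · (25.00 / 31.92) = 33.6 × 0.7832 = 26.32 V.

V ≈ 26.3 V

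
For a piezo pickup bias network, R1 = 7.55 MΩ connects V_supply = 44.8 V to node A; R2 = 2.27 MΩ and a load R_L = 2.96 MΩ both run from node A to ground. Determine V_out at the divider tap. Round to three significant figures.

V_out ≈ 6.51 V

The load sits in parallel with R2, giving an effective lower resistance R2' = R2·R_L/(R2+R_L) = 1.285 MΩ.
Now apply the divider: V_out = 44.8 × 0.1454 = 6.515 V.
(Unloaded it would be 10.4 V; the load pulls it down.)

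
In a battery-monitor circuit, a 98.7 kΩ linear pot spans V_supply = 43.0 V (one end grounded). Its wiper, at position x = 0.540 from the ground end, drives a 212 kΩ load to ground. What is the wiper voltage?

V_out ≈ 20.8 V

The pot divides into 45.40 kΩ above the wiper and 53.30 kΩ below.
R_L loads the lower segment: effective lower R = 42.59 kΩ.
Loaded-divider output: V_out = 43.0 × 0.4840 = 20.81 V.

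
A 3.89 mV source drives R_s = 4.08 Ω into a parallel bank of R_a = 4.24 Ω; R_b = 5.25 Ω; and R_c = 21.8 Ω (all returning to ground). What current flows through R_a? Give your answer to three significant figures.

I ≈ 0.313 mA

Combine the parallel branches: R_p = (1/4.24 + 1/5.25 + 1/21.8)⁻¹ = 2.118 Ω.
V_A = 3.89 × 2.118/6.198 = 1.329 mV.
Branch current I = V_A/R_a = 1.329/4.24 = 0.3135 mA.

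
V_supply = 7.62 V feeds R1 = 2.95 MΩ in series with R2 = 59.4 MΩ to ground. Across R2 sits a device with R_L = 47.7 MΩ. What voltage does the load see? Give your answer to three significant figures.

First combine the lower leg with the load: R2 ‖ R_L = 26.46 MΩ.
Now apply the divider: V_out = 7.62 × 0.8997 = 6.856 V.
(Unloaded it would be 7.26 V; the load pulls it down.)

V_out ≈ 6.86 V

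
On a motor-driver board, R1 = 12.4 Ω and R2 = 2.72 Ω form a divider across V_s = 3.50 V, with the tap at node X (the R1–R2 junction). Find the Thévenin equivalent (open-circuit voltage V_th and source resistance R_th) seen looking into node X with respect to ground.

Open-circuit (no load on X): V_th = V_s · R2/(R1 + R2) = 3.50 × 2.72/(12.40 + 2.72) = 0.6296 V.
With V_s suppressed (replaced by a short), R_th = R1 ‖ R2 = (12.40 × 2.72)/(12.40 + 2.72) = 2.231 Ω.

V_th ≈ 0.630 V, R_th ≈ 2.23 Ω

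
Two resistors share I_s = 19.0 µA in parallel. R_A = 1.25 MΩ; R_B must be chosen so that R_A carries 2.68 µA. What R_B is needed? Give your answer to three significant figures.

Two-branch current divider: I_A = I_s · R_B/(R_A + R_B).
With f = 0.1411, R_B = R_A · f/(1−f) = 1.25 × 0.1642 = 0.2053 MΩ.

R_B ≈ 0.205 MΩ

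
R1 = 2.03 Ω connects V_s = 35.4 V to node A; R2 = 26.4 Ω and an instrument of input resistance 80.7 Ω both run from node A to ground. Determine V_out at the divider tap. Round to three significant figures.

V_out ≈ 32.1 V

The load sits in parallel with R2, giving an effective lower resistance R2' = R2·R_L/(R2+R_L) = 19.89 Ω.
Now apply the divider: V_out = 35.4 × 0.9074 = 32.12 V.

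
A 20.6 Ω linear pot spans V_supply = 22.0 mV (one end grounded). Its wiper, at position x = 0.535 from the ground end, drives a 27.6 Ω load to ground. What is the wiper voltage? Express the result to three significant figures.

The pot divides into 9.579 Ω above the wiper and 11.02 Ω below.
Lower segment in parallel with the load: 11.02 ‖ 27.6 = 7.876 Ω.
Then V_out = V_supply · 7.876/(9.579 + 7.876) = 9.927 mV.

V_out ≈ 9.93 mV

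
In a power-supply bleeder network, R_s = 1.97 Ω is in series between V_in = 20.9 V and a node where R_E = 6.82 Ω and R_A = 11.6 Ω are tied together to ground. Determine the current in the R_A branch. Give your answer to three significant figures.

I ≈ 1.24 A

Parallel bank: R_p = 1/(1/6.82 + 1/11.6) = 4.295 Ω.
V_A by voltage divider: V_A = 20.9 × 4.295/(1.97 + 4.295) = 14.33 V.
I(R_A) = V_A / R_A = 14.33/11.6 = 1.235 A.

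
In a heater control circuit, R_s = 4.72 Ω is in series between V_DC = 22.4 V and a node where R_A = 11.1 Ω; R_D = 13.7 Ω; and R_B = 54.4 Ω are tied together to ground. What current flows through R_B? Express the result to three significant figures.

Equivalent of the parallel group: R_p = 5.511 Ω.
V_A by voltage divider: V_A = 22.4 × 5.511/(4.72 + 5.511) = 12.07 V.
Branch current I = V_A/R_B = 12.07/54.4 = 0.2218 A.
(Equivalently: I_total = 2.189 A, then current-divider fraction G_k/ΣG = 0.1013.)

I ≈ 0.222 A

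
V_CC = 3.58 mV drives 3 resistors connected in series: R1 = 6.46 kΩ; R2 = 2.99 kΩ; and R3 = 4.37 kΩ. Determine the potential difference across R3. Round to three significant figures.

V ≈ 1.13 mV

ΣR = 6.46 + 2.99 + 4.37 = 13.82 kΩ.
V = V_CC · R/ΣR = 3.58 × 0.3162 = 1.132 mV.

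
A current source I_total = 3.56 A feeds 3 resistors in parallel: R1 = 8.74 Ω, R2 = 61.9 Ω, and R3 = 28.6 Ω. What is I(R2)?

Total conductance ΣG = 1/8.74 + 1/61.9 + 1/28.6 = 0.1655 (units of 1/Ω).
R2 takes the fraction G_k/ΣG = 0.01616/0.1655 = 0.09759, so I = 3.56 × 0.09759 = 0.3474 A.

I ≈ 0.347 A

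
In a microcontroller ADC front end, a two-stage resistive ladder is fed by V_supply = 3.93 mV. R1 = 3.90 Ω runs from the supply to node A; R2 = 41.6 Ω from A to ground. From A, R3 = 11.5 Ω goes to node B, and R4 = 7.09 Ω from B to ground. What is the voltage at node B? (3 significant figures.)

V_B ≈ 1.15 mV

The second stage (R3 + R4 = 18.59 Ω) loads node A in parallel with R2.
R2 ‖ (R3+R4) = 12.85 Ω.
V_A = 3.93 × 12.85/(3.90 + 12.85) = 3.015 mV.
V_B = V_A × 0.3814 = 1.150 mV.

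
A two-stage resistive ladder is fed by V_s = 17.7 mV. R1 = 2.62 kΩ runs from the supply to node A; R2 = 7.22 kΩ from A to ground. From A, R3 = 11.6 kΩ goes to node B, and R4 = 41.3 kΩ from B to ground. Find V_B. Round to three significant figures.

The second stage (R3 + R4 = 52.90 kΩ) loads node A in parallel with R2.
R2 ‖ (R3+R4) = 6.353 kΩ.
First divider: V_A = V_s · 6.353/(2.62 + 6.353) = 12.53 mV.
Stage 2 is unloaded, so V_B = V_A · R4/(R3+R4) = 12.53 × 41.3/52.90 = 9.784 mV.

V_B ≈ 9.78 mV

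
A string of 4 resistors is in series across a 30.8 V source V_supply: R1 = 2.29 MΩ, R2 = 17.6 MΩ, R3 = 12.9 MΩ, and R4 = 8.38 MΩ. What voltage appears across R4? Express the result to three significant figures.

ΣR = 2.29 + 17.6 + 12.9 + 8.38 = 41.17 MΩ.
By the voltage-divider rule, V = 30.8 × 8.380/41.17 = 6.269 V.

V ≈ 6.27 V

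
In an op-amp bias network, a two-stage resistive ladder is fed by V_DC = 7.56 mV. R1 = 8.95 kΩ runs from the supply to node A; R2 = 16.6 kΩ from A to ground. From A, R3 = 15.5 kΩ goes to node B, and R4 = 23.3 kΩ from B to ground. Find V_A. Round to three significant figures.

Node A sees R2 in parallel with the series input of stage 2, R3 + R4 = 38.80 kΩ.
Effective lower resistance at A: R2 ‖ 38.80 = 11.63 kΩ.
First divider: V_A = V_DC · 11.63/(8.95 + 11.63) = 4.272 mV.

V_A ≈ 4.27 mV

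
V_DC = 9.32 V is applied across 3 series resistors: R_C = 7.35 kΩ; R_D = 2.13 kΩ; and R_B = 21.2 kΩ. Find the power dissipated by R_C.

P ≈ 0.678 mW

The common current is I = 9.32/30.68 = 0.3038 mA.
P(R_C) = I²·R_C = (0.3038)² × 7.35 = 0.6783 mW.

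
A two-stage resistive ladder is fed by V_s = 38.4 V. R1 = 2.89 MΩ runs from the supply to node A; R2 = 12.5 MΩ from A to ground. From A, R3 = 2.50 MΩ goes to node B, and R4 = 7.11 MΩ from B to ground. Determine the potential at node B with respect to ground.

Looking into the second stage from A: R3 + R4 = 9.610 MΩ appears in parallel with R2.
Effective lower resistance at A: R2 ‖ 9.610 = 5.433 MΩ.
First divider: V_A = V_s · 5.433/(2.89 + 5.433) = 25.07 V.
Then the unloaded second divider: V_B = V_A × R4/(R3+R4) = 25.07 × 0.7399 = 18.55 V.

V_B ≈ 18.5 V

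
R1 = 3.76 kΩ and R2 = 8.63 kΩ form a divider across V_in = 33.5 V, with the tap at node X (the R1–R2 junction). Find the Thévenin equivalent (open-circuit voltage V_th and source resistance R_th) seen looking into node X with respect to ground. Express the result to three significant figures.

V_th is the unloaded tap voltage: V_in · R2/(R1+R2) = 33.5 × 0.6965 = 23.33 V.
Zeroing V_in shorts the top of R1 to ground, so R_th = R1 ‖ R2 = 2.619 kΩ.

V_th ≈ 23.3 V, R_th ≈ 2.62 kΩ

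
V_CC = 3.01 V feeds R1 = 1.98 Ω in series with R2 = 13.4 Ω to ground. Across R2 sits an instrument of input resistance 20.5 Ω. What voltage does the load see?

R2 ‖ R_L = (13.4 × 20.5)/(13.4 + 20.5) = 8.103 Ω.
Then V_out = V_CC · R2'/(R1 + R2') = 3.01 × 8.103/10.08 = 2.419 V.
(Unloaded it would be 2.62 V; the load pulls it down.)

V_out ≈ 2.42 V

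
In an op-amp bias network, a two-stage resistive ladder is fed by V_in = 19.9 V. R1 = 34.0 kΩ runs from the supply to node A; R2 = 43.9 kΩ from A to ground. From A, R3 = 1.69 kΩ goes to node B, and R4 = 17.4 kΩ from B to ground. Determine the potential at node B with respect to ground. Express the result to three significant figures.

Looking into the second stage from A: R3 + R4 = 19.09 kΩ appears in parallel with R2.
Effective lower resistance at A: R2 ‖ 19.09 = 13.30 kΩ.
First divider: V_A = V_in · 13.30/(34.0 + 13.30) = 5.597 V.
Stage 2 is unloaded, so V_B = V_A · R4/(R3+R4) = 5.597 × 17.4/19.09 = 5.101 V.

V_B ≈ 5.10 V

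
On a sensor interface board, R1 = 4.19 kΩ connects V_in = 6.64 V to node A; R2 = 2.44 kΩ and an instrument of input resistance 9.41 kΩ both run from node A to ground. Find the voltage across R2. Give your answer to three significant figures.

V_out ≈ 2.10 V

The load sits in parallel with R2, giving an effective lower resistance R2' = R2·R_L/(R2+R_L) = 1.938 kΩ.
Now apply the divider: V_out = 6.64 × 0.3162 = 2.100 V.
(Unloaded it would be 2.44 V; the load pulls it down.)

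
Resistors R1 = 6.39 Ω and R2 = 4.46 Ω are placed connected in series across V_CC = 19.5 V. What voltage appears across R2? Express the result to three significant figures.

V ≈ 8.02 V

Total series resistance ΣR = 6.39 + 4.46 = 10.85 Ω.
V = V_CC · R/ΣR = 19.5 × 0.4111 = 8.016 V.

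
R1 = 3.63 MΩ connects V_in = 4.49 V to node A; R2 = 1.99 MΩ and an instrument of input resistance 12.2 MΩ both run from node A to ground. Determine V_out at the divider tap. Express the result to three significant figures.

R2 ‖ R_L = (1.99 × 12.2)/(1.99 + 12.2) = 1.711 MΩ.
Then V_out = V_in · R2'/(R1 + R2') = 4.49 × 1.711/5.341 = 1.438 V.

V_out ≈ 1.44 V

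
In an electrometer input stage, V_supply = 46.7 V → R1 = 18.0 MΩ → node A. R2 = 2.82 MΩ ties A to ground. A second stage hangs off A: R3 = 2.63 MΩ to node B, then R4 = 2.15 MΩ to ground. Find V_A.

V_A ≈ 4.19 V

Looking into the second stage from A: R3 + R4 = 4.780 MΩ appears in parallel with R2.
Effective lower resistance at A: R2 ‖ 4.780 = 1.774 MΩ.
First divider: V_A = V_supply · 1.774/(18.0 + 1.774) = 4.189 V.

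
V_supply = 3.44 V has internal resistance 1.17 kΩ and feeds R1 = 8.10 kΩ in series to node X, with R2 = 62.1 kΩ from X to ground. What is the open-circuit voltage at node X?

V_th ≈ 2.99 V

R1' = 1.17 + 8.10 = 9.270 kΩ (source resistance + R1).
Open-circuit (no load on X): V_th = V_supply · R2/(R1' + R2) = 3.44 × 62.1/(9.270 + 62.1) = 2.993 V.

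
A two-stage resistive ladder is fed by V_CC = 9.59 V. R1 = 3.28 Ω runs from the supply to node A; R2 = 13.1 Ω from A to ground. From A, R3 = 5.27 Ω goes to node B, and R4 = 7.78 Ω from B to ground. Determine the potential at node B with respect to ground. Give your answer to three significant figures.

Node A sees R2 in parallel with the series input of stage 2, R3 + R4 = 13.05 Ω.
Effective lower resistance at A: R2 ‖ 13.05 = 6.537 Ω.
So V_A = 9.59 × 0.6659 = 6.386 V.
Stage 2 is unloaded, so V_B = V_A · R4/(R3+R4) = 6.386 × 7.78/13.05 = 3.807 V.

V_B ≈ 3.81 V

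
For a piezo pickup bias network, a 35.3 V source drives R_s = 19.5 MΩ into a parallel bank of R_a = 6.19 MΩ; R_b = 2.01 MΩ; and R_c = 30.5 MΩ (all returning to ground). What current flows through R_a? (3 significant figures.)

Parallel bank: R_p = 1/(1/6.19 + 1/2.01 + 1/30.5) = 1.445 MΩ.
V_A = 35.3 × 1.445/20.95 = 2.436 V.
Branch current I = V_A/R_a = 2.436/6.19 = 0.3935 µA.
(Equivalently: I_total = 1.685 µA, then current-divider fraction G_k/ΣG = 0.2335.)

I ≈ 0.394 µA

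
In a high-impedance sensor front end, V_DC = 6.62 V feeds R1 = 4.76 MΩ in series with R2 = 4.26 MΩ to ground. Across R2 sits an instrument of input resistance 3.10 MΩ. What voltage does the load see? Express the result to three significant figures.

V_out ≈ 1.81 V

First combine the lower leg with the load: R2 ‖ R_L = 1.794 MΩ.
Now apply the divider: V_out = 6.62 × 0.2738 = 1.812 V.
(Unloaded it would be 3.13 V; the load pulls it down.)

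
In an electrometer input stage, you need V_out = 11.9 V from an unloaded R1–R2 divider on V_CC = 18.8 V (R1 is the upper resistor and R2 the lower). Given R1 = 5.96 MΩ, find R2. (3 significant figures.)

R2 ≈ 10.3 MΩ

The divider ratio is R2/(R1+R2) = 11.9/18.8 = 0.6330.
So R2 = R1 · V_out/(V_CC − V_out) = 5.96 × 11.9/(18.8 − 11.9) = 5.96 × 1.725 = 10.28 MΩ.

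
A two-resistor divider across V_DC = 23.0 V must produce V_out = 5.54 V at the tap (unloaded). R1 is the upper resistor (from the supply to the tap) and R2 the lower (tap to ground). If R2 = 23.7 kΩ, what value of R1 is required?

R1 ≈ 74.7 kΩ

Required fraction k = V_out/V_DC = 0.2409.
So R1 = R2 · (V_DC/V_out − 1) = 23.7 × (23.0/5.54 − 1) = 23.7 × 3.152 = 74.69 kΩ.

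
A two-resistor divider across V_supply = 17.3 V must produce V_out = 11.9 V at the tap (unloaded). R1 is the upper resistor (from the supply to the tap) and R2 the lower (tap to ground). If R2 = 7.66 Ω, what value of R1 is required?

V_out/V_supply = R2/(R1+R2) = 0.6879.
Rearranging, R1 = R2·(1−k)/k = 7.66 × 0.4538 = 3.476 Ω.

R1 ≈ 3.48 Ω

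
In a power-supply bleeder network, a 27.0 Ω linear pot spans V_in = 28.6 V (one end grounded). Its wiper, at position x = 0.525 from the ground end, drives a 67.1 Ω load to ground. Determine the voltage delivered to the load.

V_out ≈ 13.6 V

The pot divides into 12.82 Ω above the wiper and 14.18 Ω below.
R_L loads the lower segment: effective lower R = 11.70 Ω.
V_out = 28.6 × 11.70/(12.82 + 11.70) = 13.65 V.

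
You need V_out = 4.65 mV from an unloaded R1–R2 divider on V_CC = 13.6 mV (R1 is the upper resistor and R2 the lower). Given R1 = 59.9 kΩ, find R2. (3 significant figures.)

R2 ≈ 31.1 kΩ

V_out/V_CC = R2/(R1+R2) = 0.3419.
R2 = R1 · 0.3419/(1 − 0.3419) = 31.12 kΩ.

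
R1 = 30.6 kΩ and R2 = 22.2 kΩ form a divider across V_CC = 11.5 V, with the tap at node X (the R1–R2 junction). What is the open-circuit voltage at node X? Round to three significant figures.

V_th is the unloaded tap voltage: V_CC · R2/(R1+R2) = 11.5 × 0.4205 = 4.835 V.

V_th ≈ 4.84 V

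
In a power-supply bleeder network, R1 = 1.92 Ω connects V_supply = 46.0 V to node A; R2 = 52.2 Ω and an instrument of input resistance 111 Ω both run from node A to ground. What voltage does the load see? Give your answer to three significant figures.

R2 ‖ R_L = (52.2 × 111)/(52.2 + 111) = 35.50 Ω.
Then V_out = V_supply · R2'/(R1 + R2') = 46.0 × 35.50/37.42 = 43.64 V.
(Unloaded it would be 44.4 V; the load pulls it down.)

V_out ≈ 43.6 V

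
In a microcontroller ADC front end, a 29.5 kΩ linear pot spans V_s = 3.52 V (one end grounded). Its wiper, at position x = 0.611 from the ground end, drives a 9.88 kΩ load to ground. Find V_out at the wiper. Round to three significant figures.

Lower segment x·R_p = 18.02 kΩ; upper segment (1−x)·R_p = 11.48 kΩ.
R_L loads the lower segment: effective lower R = 6.382 kΩ.
V_out = 3.52 × 6.382/(11.48 + 6.382) = 1.258 V.

V_out ≈ 1.26 V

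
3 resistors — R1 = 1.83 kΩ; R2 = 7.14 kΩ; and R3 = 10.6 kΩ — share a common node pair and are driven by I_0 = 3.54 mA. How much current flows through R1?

Conductances: ΣG = 1/1.83 + 1/7.14 + 1/10.6 = 0.7808 (1/kΩ).
R1 takes the fraction G_k/ΣG = 0.5464/0.7808 = 0.6998, so I = 3.54 × 0.6998 = 2.477 mA.

I ≈ 2.48 mA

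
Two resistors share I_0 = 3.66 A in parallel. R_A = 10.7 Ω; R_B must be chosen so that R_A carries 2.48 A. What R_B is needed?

The fraction through R_A equals R_B/(R_A+R_B).
2.48/3.66 = R_B/(R_A + R_B) → R_B = R_A · (0.6776)/(1 − 0.6776) = 10.7 × 2.102 = 22.49 Ω.

R_B ≈ 22.5 Ω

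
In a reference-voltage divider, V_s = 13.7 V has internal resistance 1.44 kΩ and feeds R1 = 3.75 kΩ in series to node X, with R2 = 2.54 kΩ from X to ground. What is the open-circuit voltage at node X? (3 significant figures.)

V_th ≈ 4.50 V

R1' = 1.44 + 3.75 = 5.190 kΩ (source resistance + R1).
Open-circuit (no load on X): V_th = V_s · R2/(R1' + R2) = 13.7 × 2.54/(5.190 + 2.54) = 4.502 V.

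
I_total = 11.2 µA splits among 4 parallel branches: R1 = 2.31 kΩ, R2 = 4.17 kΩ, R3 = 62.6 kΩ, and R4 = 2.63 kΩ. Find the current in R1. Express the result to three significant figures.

Conductances: ΣG = 1/2.31 + 1/4.17 + 1/62.6 + 1/2.63 = 1.069 (1/kΩ).
R1 takes the fraction G_k/ΣG = 0.4329/1.069 = 0.4050, so I = 11.2 × 0.4050 = 4.536 µA.

I ≈ 4.54 µA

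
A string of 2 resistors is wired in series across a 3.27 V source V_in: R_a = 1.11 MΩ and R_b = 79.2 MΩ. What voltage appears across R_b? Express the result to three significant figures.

ΣR = 1.11 + 79.2 = 80.31 MΩ.
V = V_in · R/ΣR = 3.27 × 0.9862 = 3.225 V.

V ≈ 3.22 V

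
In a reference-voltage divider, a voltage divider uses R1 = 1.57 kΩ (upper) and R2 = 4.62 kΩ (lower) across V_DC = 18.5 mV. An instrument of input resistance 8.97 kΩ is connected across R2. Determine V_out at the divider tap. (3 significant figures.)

R2 ‖ R_L = (4.62 × 8.97)/(4.62 + 8.97) = 3.049 kΩ.
Now apply the divider: V_out = 18.5 × 0.6601 = 12.21 mV.

V_out ≈ 12.2 mV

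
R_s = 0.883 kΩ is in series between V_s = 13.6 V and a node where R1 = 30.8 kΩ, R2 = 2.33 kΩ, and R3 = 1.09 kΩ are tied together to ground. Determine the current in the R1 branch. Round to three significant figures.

I ≈ 0.199 mA

Parallel bank: R_p = 1/(1/30.8 + 1/2.33 + 1/1.09) = 0.7251 kΩ.
V_A = 13.6 × 0.7251/1.608 = 6.132 V.
Branch current I = V_A/R1 = 6.132/30.8 = 0.1991 mA.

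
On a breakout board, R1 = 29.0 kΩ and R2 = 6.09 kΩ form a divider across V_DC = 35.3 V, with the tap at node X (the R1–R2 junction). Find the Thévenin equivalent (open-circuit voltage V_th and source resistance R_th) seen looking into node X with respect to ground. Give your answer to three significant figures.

V_th ≈ 6.13 V, R_th ≈ 5.03 kΩ

With X open, the divider is unloaded: V_th = 35.3 × 6.09/35.09 = 6.126 V.
Zeroing V_DC shorts the top of R1 to ground, so R_th = R1 ‖ R2 = 5.033 kΩ.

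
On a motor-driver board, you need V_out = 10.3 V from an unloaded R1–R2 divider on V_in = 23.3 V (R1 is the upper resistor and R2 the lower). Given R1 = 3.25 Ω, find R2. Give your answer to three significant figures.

The divider ratio is R2/(R1+R2) = 10.3/23.3 = 0.4421.
R2 = R1 · 0.4421/(1 − 0.4421) = 2.575 Ω.

R2 ≈ 2.58 Ω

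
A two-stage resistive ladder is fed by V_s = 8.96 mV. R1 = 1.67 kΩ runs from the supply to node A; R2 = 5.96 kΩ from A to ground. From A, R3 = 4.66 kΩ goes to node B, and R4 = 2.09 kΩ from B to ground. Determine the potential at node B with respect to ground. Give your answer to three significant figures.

V_B ≈ 1.82 mV

Looking into the second stage from A: R3 + R4 = 6.750 kΩ appears in parallel with R2.
R2 ‖ (R3+R4) = 3.165 kΩ.
V_A = 8.96 × 3.165/(1.67 + 3.165) = 5.865 mV.
Then the unloaded second divider: V_B = V_A × R4/(R3+R4) = 5.865 × 0.3096 = 1.816 mV.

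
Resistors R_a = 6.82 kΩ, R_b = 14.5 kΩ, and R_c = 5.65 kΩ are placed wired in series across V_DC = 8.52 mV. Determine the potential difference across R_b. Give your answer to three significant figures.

V ≈ 4.58 mV

ΣR = 6.82 + 14.5 + 5.65 = 26.97 kΩ.
V = V_DC · R/ΣR = 8.52 × 0.5376 = 4.581 mV.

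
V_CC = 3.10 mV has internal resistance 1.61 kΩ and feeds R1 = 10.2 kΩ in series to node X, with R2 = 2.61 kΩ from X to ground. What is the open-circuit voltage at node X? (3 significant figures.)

V_th ≈ 0.561 mV

R1' = 1.61 + 10.2 = 11.81 kΩ (source resistance + R1).
V_th is the unloaded tap voltage: V_CC · R2/(R1'+R2) = 3.10 × 0.1810 = 0.5611 mV.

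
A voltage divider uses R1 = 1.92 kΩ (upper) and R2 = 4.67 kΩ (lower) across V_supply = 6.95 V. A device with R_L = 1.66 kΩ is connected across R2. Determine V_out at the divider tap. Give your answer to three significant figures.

First combine the lower leg with the load: R2 ‖ R_L = 1.225 kΩ.
Now apply the divider: V_out = 6.95 × 0.3894 = 2.707 V.

V_out ≈ 2.71 V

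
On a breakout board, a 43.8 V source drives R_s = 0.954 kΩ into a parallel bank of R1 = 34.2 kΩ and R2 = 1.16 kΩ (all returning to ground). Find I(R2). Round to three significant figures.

I ≈ 20.4 mA

Parallel bank: R_p = 1/(1/34.2 + 1/1.16) = 1.122 kΩ.
V_A = 43.8 × 1.122/2.076 = 23.67 V.
I(R2) = V_A / R2 = 23.67/1.16 = 20.41 mA.
(Check via current divider: I_total = 21.10 mA; share G_k/ΣG = 0.9672 → same result.)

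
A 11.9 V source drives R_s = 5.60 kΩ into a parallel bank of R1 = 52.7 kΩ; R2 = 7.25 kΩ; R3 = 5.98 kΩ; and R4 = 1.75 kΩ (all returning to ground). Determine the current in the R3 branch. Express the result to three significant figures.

I ≈ 0.331 mA

Combine the parallel branches: R_p = (1/52.7 + 1/7.25 + 1/5.98 + 1/1.75)⁻¹ = 1.117 kΩ.
V_A = 11.9 × 1.117/6.717 = 1.978 V.
I(R3) = V_A / R3 = 1.978/5.98 = 0.3308 mA.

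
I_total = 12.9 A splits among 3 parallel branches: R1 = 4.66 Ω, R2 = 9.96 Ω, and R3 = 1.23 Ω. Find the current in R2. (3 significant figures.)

I ≈ 1.15 A

ΣG = 1/4.66 + 1/9.96 + 1/1.23 = 1.128.
Current divider: I(R2) = I_total · G_k/ΣG = 12.9 × (0.1004/1.128) = 12.9 × 0.08901 = 1.148 A.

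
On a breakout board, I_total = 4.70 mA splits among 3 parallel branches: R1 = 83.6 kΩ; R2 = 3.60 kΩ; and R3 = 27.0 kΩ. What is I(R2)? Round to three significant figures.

Conductances: ΣG = 1/83.6 + 1/3.60 + 1/27.0 = 0.3268 (1/kΩ).
Current divider: I(R2) = I_total · G_k/ΣG = 4.70 × (0.2778/0.3268) = 4.70 × 0.8501 = 3.995 mA.

I ≈ 4.00 mA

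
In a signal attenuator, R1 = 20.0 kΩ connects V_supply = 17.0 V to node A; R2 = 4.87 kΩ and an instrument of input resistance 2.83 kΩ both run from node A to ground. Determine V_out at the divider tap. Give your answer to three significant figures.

First combine the lower leg with the load: R2 ‖ R_L = 1.790 kΩ.
Voltage divider with the loaded lower leg: V_out = 17.0 × 1.790/(20.0 + 1.790) = 17.0 × 0.08214 = 1.396 V.
(Unloaded it would be 3.33 V; the load pulls it down.)

V_out ≈ 1.40 V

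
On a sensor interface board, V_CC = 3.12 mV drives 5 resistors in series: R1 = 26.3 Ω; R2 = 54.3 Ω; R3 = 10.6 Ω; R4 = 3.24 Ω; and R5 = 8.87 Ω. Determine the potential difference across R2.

ΣR = 26.3 + 54.3 + 10.6 + 3.24 + 8.87 = 103.3 Ω.
Voltage divider: V = V_CC · (54.30 / 103.3) = 3.12 × 0.5256 = 1.640 mV.

V ≈ 1.64 mV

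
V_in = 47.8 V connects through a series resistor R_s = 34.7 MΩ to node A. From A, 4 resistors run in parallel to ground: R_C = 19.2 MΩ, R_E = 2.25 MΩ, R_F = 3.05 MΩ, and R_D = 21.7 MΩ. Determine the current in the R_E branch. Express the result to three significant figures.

I ≈ 0.681 µA

Parallel bank: R_p = 1/(1/19.2 + 1/2.25 + 1/3.05 + 1/21.7) = 1.149 MΩ.
V_A = 47.8 × 1.149/35.85 = 1.532 V.
Branch current I = V_A/R_E = 1.532/2.25 = 0.6808 µA.
(Equivalently: I_total = 1.333 µA, then current-divider fraction G_k/ΣG = 0.5106.)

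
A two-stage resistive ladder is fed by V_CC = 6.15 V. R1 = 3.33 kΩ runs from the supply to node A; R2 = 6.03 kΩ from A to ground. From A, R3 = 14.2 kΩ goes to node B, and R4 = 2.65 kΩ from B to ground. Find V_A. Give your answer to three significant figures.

Node A sees R2 in parallel with the series input of stage 2, R3 + R4 = 16.85 kΩ.
R2 ‖ (R3+R4) = 4.441 kΩ.
So V_A = 6.15 × 0.5715 = 3.515 V.

V_A ≈ 3.51 V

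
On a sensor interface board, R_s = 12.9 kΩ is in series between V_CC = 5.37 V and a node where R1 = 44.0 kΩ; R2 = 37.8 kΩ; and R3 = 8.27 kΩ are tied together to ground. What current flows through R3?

Parallel bank: R_p = 1/(1/44.0 + 1/37.8 + 1/8.27) = 5.879 kΩ.
Node voltage V_A = V_CC · R_p/(R_s + R_p) = 5.37 × 0.3131 = 1.681 V.
I(R3) = V_A / R3 = 1.681/8.27 = 0.2033 mA.

I ≈ 0.203 mA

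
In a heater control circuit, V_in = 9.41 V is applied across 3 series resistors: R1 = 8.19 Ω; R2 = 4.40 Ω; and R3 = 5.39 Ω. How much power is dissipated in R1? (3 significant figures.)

P ≈ 2.24 W

ΣR = 17.98 Ω → I = 9.41/17.98 = 0.5234 A.
V(R1) = I·R = 4.286 V; P = V·I = 4.286 × 0.5234 = 2.243 W.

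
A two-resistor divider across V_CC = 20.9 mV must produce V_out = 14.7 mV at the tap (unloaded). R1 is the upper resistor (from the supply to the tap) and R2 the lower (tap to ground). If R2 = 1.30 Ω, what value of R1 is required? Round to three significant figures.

V_out/V_CC = R2/(R1+R2) = 0.7033.
Rearranging, R1 = R2·(1−k)/k = 1.30 × 0.4218 = 0.5483 Ω.

R1 ≈ 0.548 Ω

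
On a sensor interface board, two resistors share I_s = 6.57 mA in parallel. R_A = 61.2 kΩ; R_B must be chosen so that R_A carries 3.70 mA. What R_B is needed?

R_B ≈ 78.9 kΩ

Two-branch current divider: I_A = I_s · R_B/(R_A + R_B).
3.70/6.57 = R_B/(R_A + R_B) → R_B = R_A · (0.5632)/(1 − 0.5632) = 61.2 × 1.289 = 78.90 kΩ.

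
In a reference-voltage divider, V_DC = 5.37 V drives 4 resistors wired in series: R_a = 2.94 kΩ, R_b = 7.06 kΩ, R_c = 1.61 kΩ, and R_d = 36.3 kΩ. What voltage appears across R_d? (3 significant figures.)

V ≈ 4.07 V

Total series resistance ΣR = 2.94 + 7.06 + 1.61 + 36.3 = 47.91 kΩ.
V = V_DC · R/ΣR = 5.37 × 0.7577 = 4.069 V.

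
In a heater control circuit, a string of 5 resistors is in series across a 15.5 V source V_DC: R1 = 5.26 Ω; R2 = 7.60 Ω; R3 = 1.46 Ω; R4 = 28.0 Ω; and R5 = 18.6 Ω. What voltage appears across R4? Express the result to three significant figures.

Total series resistance ΣR = 5.26 + 7.60 + 1.46 + 28.0 + 18.6 = 60.92 Ω.
V = V_DC · R/ΣR = 15.5 × 0.4596 = 7.124 V.

V ≈ 7.12 V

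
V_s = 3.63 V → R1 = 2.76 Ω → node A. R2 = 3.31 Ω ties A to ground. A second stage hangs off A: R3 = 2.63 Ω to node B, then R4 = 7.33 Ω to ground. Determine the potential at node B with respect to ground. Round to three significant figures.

The second stage (R3 + R4 = 9.960 Ω) loads node A in parallel with R2.
Effective lower resistance at A: R2 ‖ 9.960 = 2.484 Ω.
So V_A = 3.63 × 0.4737 = 1.720 V.
V_B = V_A × 0.7359 = 1.266 V.

V_B ≈ 1.27 V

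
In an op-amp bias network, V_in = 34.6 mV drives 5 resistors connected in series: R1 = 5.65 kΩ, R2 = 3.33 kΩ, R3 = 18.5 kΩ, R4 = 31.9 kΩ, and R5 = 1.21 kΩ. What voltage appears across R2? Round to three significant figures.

V ≈ 1.90 mV

ΣR = 5.65 + 3.33 + 18.5 + 31.9 + 1.21 = 60.59 kΩ.
By the voltage-divider rule, V = 34.6 × 3.330/60.59 = 1.902 mV.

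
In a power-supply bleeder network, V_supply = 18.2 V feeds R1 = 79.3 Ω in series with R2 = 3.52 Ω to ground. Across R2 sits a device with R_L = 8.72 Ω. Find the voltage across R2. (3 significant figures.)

V_out ≈ 0.558 V

R2 ‖ R_L = (3.52 × 8.72)/(3.52 + 8.72) = 2.508 Ω.
Then V_out = V_supply · R2'/(R1 + R2') = 18.2 × 2.508/81.81 = 0.5579 V.
(Unloaded it would be 0.774 V; the load pulls it down.)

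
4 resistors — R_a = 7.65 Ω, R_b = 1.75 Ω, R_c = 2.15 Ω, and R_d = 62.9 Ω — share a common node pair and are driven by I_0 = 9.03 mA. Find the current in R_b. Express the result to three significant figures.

I ≈ 4.36 mA

ΣG = 1/7.65 + 1/1.75 + 1/2.15 + 1/62.9 = 1.183.
By the current-divider rule, I = I_0 · G_k/ΣG = 9.03 × 0.4830 = 4.361 mA.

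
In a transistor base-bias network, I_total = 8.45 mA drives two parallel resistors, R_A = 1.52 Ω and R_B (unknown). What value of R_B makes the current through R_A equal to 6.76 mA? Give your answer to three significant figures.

In a two-way split, I_A/I_total = R_B/(R_A + R_B).
6.76/8.45 = R_B/(R_A + R_B) → R_B = R_A · (0.8000)/(1 − 0.8000) = 1.52 × 4.000 = 6.080 Ω.

R_B ≈ 6.08 Ω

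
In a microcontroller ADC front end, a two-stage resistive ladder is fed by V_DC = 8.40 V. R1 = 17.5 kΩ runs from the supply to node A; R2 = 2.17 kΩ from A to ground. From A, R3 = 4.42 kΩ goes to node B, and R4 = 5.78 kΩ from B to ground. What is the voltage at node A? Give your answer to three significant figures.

The second stage (R3 + R4 = 10.20 kΩ) loads node A in parallel with R2.
Effective lower resistance at A: R2 ‖ 10.20 = 1.789 kΩ.
First divider: V_A = V_DC · 1.789/(17.5 + 1.789) = 0.7792 V.

V_A ≈ 0.779 V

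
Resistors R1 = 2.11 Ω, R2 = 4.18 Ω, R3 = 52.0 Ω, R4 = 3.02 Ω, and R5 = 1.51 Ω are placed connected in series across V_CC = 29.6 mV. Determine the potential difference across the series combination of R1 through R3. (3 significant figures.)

V ≈ 27.5 mV

ΣR = 2.11 + 4.18 + 52.0 + 3.02 + 1.51 = 62.82 Ω.
R_{R1..R3} = 2.11 + 4.18 + 52.0 = 58.29 Ω.
V = V_CC · R/ΣR = 29.6 × 0.9279 = 27.47 mV.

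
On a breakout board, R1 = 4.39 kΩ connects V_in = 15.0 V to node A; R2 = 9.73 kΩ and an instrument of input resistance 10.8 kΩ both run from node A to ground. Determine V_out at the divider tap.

V_out ≈ 8.07 V

First combine the lower leg with the load: R2 ‖ R_L = 5.119 kΩ.
Voltage divider with the loaded lower leg: V_out = 15.0 × 5.119/(4.39 + 5.119) = 15.0 × 0.5383 = 8.075 V.
(Unloaded it would be 10.3 V; the load pulls it down.)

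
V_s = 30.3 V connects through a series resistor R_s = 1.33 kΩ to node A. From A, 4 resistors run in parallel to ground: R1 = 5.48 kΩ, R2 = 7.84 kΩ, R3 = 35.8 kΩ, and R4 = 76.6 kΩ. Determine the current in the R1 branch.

Parallel bank: R_p = 1/(1/5.48 + 1/7.84 + 1/35.8 + 1/76.6) = 2.849 kΩ.
Node voltage V_A = V_s · R_p/(R_s + R_p) = 30.3 × 0.6817 = 20.66 V.
Branch current I = V_A/R1 = 20.66/5.48 = 3.769 mA.

I ≈ 3.77 mA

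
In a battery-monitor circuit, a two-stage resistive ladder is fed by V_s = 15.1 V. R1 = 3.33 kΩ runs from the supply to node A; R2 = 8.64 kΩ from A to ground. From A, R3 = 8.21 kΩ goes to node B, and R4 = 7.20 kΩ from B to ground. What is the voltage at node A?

V_A ≈ 9.43 V

The second stage (R3 + R4 = 15.41 kΩ) loads node A in parallel with R2.
R2 ‖ (R3+R4) = 5.536 kΩ.
So V_A = 15.1 × 0.6244 = 9.429 V.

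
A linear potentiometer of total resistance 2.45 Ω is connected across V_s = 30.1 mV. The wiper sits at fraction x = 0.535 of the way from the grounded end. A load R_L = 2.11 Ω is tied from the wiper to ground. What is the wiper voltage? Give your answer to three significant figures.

Lower segment x·R_p = 1.311 Ω; upper segment (1−x)·R_p = 1.139 Ω.
R_L loads the lower segment: effective lower R = 0.8085 Ω.
Then V_out = V_s · 0.8085/(1.139 + 0.8085) = 12.49 mV.
(Unloaded: V_out = x·V_s = 16.1 mV.)

V_out ≈ 12.5 mV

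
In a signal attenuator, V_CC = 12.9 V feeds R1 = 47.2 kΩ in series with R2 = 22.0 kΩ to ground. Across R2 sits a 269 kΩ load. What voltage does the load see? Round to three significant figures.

The load sits in parallel with R2, giving an effective lower resistance R2' = R2·R_L/(R2+R_L) = 20.34 kΩ.
Then V_out = V_CC · R2'/(R1 + R2') = 12.9 × 20.34/67.54 = 3.884 V.

V_out ≈ 3.88 V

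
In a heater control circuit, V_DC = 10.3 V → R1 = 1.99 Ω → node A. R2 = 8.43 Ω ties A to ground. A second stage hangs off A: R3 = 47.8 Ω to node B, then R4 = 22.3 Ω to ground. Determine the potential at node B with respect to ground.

The second stage (R3 + R4 = 70.10 Ω) loads node A in parallel with R2.
R2 ‖ (R3+R4) = 7.525 Ω.
V_A = 10.3 × 7.525/(1.99 + 7.525) = 8.146 V.
Stage 2 is unloaded, so V_B = V_A · R4/(R3+R4) = 8.146 × 22.3/70.10 = 2.591 V.

V_B ≈ 2.59 V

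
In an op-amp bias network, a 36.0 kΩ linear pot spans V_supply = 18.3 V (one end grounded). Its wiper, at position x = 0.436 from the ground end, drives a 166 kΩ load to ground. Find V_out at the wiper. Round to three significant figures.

V_out ≈ 7.57 V

Split the track: R_lower = x·R_p = 15.70 kΩ, R_upper = (1−x)·R_p = 20.30 kΩ.
Lower segment in parallel with the load: 15.70 ‖ 166 = 14.34 kΩ.
V_out = 18.3 × 14.34/(20.30 + 14.34) = 7.575 V.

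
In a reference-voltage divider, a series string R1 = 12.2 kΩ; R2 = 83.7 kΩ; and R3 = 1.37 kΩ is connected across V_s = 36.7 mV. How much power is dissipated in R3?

P ≈ 0.195 nW

ΣR = 97.27 kΩ → I = 36.7/97.27 = 0.3773 µA.
P(R3) = I²·R3 = (0.3773)² × 1.37 = 0.1950 nW.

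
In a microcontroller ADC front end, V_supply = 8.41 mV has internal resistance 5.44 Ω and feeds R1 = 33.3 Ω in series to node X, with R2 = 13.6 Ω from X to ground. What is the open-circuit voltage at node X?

V_th ≈ 2.19 mV

R1' = 5.44 + 33.3 = 38.74 Ω (source resistance + R1).
Open-circuit (no load on X): V_th = V_supply · R2/(R1' + R2) = 8.41 × 13.6/(38.74 + 13.6) = 2.185 mV.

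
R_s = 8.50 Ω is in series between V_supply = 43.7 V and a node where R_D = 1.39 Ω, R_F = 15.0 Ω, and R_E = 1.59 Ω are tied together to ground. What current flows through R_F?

I ≈ 0.224 A

Equivalent of the parallel group: R_p = 0.7067 Ω.
V_A by voltage divider: V_A = 43.7 × 0.7067/(8.50 + 0.7067) = 3.354 V.
Branch current I = V_A/R_F = 3.354/15.0 = 0.2236 A.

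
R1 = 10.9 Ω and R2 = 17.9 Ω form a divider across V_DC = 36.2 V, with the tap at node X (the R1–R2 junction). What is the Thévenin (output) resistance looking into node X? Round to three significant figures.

With V_DC suppressed (replaced by a short), R_th = R1 ‖ R2 = (10.90 × 17.9)/(10.90 + 17.9) = 6.775 Ω.

R_th ≈ 6.77 Ω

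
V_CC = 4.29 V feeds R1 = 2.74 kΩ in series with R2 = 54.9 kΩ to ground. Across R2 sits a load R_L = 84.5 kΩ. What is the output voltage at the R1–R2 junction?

V_out ≈ 3.96 V

First combine the lower leg with the load: R2 ‖ R_L = 33.28 kΩ.
Then V_out = V_CC · R2'/(R1 + R2') = 4.29 × 33.28/36.02 = 3.964 V.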